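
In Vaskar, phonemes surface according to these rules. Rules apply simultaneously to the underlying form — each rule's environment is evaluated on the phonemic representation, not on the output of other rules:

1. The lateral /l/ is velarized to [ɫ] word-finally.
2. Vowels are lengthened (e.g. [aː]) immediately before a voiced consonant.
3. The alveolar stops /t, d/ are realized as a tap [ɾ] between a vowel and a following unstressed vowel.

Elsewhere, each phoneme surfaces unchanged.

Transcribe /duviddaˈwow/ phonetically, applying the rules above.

[duːviːddaːˈwoːw]

/d/ — word-initial; rule 3 does not apply here → [d].
Rule 2 applies to /u/ (between /d/ and /v/: before a voiced consonant) → [uː].
/v/ stays [v].
Rule 2 applies to /i/ (between /v/ and /d/: before a voiced consonant) → [iː].
/d/ — between /i/ and /d/; rule 3 does not apply here → [d].
/d/ — between /d/ and /a/; rule 3 does not apply here → [d].
/a/ — between /d/ and /w/, before a voiced consonant — surfaces as [aː] (rule 2).
/w/ (between /a/ and /o/): no rule targets it → [w].
Rule 2 applies to /o/ (between /w/ and /w/: before a voiced consonant) → [oː].
/w/ stays [w].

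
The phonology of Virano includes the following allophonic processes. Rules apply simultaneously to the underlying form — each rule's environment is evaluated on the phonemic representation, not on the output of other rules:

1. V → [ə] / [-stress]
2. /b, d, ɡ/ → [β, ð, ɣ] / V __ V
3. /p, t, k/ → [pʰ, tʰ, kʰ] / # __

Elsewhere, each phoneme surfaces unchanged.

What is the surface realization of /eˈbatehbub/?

/e/ — word-initial, in an unstressed syllable — surfaces as [ə] (rule 1).
/b/ — between /e/ and /a/, between two vowels — surfaces as [β] (rule 2).
/a/ (between /b/ and /t/): rule 1 targets it, but not in an unstressed syllable → unchanged [a].
/t/ — between /a/ and /e/; rule 3 does not apply here → [t].
Rule 1 applies to /e/ (between /t/ and /h/: in an unstressed syllable) → [ə].
/h/ stays [h].
/b/ (between /h/ and /u/) fails the environment for rule 2, so it stays [b].
/u/ — between /b/ and /b/, in an unstressed syllable — surfaces as [ə] (rule 1).
/b/ (word-final) is in the target of rule 2 but the environment (between two vowels) is not met → [b].

[əˈβatəhbəb]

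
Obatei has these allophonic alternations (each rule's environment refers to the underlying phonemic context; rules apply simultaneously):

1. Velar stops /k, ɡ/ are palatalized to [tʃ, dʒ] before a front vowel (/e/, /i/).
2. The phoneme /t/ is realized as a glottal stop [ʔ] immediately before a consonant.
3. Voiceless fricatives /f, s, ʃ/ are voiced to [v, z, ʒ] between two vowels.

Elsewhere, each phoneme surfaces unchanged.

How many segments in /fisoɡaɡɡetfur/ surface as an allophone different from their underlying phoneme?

3

Segments that undergo a rule: /s/ → [z] (rule 3); /ɡ/ → [dʒ] (rule 1); /t/ → [ʔ] (rule 2).
All other segments surface unchanged.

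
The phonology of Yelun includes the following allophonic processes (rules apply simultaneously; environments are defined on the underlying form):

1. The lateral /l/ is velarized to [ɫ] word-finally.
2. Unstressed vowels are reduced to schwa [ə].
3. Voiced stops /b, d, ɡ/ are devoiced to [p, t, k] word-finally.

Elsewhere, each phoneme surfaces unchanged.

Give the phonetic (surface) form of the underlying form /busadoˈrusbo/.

/b/ (word-initial): rule 3 targets it, but not word-finally → unchanged [b].
/u/ — between /b/ and /s/, in an unstressed syllable — surfaces as [ə] (rule 2).
/s/ (between /u/ and /a/): no rule targets it → [s].
/a/ (between /s/ and /d/) occurs in an unstressed syllable → [ə] by rule 2.
/d/ (between /a/ and /o/): rule 3 targets it, but not word-finally → unchanged [d].
Rule 2 applies to /o/ (between /d/ and /r/: in an unstressed syllable) → [ə].
/r/ (between /o/ and /u/): no rule targets it → [r].
/u/ — between /r/ and /s/; rule 2 does not apply here → [u].
/s/ stays [s].
/b/ (between /s/ and /o/) is in the target of rule 3 but the environment (word-finally) is not met → [b].
/o/ (word-final) occurs in an unstressed syllable → [ə] by rule 2.

[bəsədəˈrusbə]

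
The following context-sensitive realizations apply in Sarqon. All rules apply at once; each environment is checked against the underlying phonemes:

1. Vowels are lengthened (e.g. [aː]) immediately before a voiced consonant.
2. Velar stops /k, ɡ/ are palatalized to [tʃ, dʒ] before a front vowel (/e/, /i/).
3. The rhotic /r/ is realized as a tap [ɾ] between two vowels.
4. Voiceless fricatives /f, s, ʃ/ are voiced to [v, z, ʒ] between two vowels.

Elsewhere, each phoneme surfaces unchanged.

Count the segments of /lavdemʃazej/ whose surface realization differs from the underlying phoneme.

4

Segments that undergo a rule: /a/ → [aː] (rule 1); /e/ → [eː] (rule 1); /a/ → [aː] (rule 1); /e/ → [eː] (rule 1).
All other segments surface unchanged.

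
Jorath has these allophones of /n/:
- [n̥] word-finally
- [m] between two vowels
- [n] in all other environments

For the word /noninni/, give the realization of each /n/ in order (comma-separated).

[n], [m], [n], [n]

Occurrence 1 (position 1): no conditioning environment matches → elsewhere allophone [n].
Occurrence 2 (position 3): between two vowels → [m].
Occurrence 3 (position 5): no conditioning environment matches → elsewhere allophone [n].
Occurrence 4 (position 6): no conditioning environment matches → elsewhere allophone [n].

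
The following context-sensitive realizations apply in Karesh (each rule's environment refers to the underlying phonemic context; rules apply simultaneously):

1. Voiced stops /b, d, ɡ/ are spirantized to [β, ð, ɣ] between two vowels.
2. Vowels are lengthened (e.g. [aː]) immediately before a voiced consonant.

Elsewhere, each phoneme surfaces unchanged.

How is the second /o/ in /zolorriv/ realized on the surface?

[oː]

/o/ — between /l/ and /r/, before a voiced consonant — surfaces as [oː] (rule 2).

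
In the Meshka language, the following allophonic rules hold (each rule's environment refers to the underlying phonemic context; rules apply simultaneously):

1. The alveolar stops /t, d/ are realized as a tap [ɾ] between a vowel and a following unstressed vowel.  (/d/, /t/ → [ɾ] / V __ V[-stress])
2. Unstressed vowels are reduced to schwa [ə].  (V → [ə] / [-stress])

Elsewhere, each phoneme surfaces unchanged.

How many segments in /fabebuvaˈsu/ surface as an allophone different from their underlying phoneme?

Segments that undergo a rule: /a/ → [ə] (rule 2); /e/ → [ə] (rule 2); /u/ → [ə] (rule 2); /a/ → [ə] (rule 2).
All other segments surface unchanged.

4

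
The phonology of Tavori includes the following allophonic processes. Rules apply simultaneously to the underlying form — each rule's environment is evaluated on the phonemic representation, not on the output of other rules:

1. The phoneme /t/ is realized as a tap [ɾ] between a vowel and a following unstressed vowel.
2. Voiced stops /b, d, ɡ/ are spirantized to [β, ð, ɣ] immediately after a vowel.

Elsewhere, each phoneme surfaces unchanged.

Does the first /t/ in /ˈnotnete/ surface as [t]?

/t/ (between /o/ and /n/): rule 1 targets it, but not between a vowel and a following unstressed vowel → unchanged [t].
The actual realization is [t], which matches [t].

Yes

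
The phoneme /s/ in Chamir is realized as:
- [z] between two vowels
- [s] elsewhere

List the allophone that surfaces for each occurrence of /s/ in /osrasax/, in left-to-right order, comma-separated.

Occurrence 1 (position 2): no conditioning environment matches → elsewhere allophone [s].
Occurrence 2 (position 5): between two vowels → [z].

[s], [z]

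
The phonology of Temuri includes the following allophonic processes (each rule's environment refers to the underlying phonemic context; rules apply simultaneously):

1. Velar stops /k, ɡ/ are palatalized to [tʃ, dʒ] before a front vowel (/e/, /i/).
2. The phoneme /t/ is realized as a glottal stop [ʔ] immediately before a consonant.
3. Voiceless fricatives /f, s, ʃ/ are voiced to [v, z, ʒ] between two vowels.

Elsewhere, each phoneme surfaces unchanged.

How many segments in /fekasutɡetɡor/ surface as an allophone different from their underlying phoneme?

4

Segments that undergo a rule: /s/ → [z] (rule 3); /t/ → [ʔ] (rule 2); /ɡ/ → [dʒ] (rule 1); /t/ → [ʔ] (rule 2).
All other segments surface unchanged.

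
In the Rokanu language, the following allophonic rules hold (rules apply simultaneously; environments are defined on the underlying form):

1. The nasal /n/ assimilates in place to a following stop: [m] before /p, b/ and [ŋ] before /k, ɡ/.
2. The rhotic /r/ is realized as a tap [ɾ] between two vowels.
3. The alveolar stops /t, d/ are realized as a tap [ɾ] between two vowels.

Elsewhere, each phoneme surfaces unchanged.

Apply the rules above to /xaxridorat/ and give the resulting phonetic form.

/x/ (word-initial) is unaffected → [x].
/a/ (between /x/ and /x/) is unaffected → [a].
/x/ (between /a/ and /r/): no rule targets it → [x].
/r/ (between /x/ and /i/) is in the target of rule 2 but the environment (between two vowels) is not met → [r].
/i/ stays [i].
/d/ meets the environment for rule 3 (between two vowels) → [ɾ].
/o/ (between /d/ and /r/) is unaffected → [o].
Rule 2 applies to /r/ (between /o/ and /a/: between two vowels) → [ɾ].
/a/ — not in any rule's target class → [a].
/t/ — word-final; rule 3 does not apply here → [t].

[xaxriɾoɾat]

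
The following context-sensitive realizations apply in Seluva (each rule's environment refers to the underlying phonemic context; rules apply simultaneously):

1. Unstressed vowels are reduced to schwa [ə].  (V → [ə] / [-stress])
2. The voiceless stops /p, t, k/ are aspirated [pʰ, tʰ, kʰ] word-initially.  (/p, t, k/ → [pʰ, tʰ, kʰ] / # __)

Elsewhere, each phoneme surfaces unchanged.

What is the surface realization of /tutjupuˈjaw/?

[tʰətjəpəˈjaw]

/t/ (word-initial) occurs word-initially → [tʰ] by rule 2.
/u/ meets the environment for rule 1 (in an unstressed syllable) → [ə].
/t/ (between /u/ and /j/) is in the target of rule 2 but the environment (word-initially) is not met → [t].
/j/ (between /t/ and /u/): no rule targets it → [j].
/u/ — between /j/ and /p/, in an unstressed syllable — surfaces as [ə] (rule 1).
/p/ (between /u/ and /u/): rule 2 targets it, but not word-initially → unchanged [p].
/u/ (between /p/ and /j/): in an unstressed syllable, so rule 1 applies → [ə].
/j/ (between /u/ and /a/) is unaffected → [j].
/a/ — between /j/ and /w/; rule 1 does not apply here → [a].
/w/ stays [w].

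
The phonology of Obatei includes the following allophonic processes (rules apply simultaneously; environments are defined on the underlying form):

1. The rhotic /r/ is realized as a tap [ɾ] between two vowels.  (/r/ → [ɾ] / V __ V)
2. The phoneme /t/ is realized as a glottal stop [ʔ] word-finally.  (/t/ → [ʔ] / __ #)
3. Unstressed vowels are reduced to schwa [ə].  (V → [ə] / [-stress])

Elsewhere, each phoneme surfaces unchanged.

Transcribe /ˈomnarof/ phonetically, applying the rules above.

/o/ (word-initial): rule 3 targets it, but not in an unstressed syllable → unchanged [o].
/m/ (between /o/ and /n/): no rule targets it → [m].
/n/ (between /m/ and /a/) is unaffected → [n].
/a/ — between /n/ and /r/, in an unstressed syllable — surfaces as [ə] (rule 3).
/r/ meets the environment for rule 1 (between two vowels) → [ɾ].
/o/ (between /r/ and /f/): in an unstressed syllable, so rule 3 applies → [ə].
/f/ — not in any rule's target class → [f].

[ˈomnəɾəf]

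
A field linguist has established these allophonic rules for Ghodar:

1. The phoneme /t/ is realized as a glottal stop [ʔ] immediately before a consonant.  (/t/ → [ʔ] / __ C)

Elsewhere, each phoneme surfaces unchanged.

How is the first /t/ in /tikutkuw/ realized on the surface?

/t/ — word-initial; rule 1 does not apply here → [t].

[t]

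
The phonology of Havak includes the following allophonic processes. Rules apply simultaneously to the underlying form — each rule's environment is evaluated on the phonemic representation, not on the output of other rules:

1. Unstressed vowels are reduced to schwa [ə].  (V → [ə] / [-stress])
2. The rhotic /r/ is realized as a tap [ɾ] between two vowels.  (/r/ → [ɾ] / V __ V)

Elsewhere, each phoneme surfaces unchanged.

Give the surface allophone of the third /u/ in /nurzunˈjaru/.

[ə]

/u/ meets the environment for rule 1 (in an unstressed syllable) → [ə].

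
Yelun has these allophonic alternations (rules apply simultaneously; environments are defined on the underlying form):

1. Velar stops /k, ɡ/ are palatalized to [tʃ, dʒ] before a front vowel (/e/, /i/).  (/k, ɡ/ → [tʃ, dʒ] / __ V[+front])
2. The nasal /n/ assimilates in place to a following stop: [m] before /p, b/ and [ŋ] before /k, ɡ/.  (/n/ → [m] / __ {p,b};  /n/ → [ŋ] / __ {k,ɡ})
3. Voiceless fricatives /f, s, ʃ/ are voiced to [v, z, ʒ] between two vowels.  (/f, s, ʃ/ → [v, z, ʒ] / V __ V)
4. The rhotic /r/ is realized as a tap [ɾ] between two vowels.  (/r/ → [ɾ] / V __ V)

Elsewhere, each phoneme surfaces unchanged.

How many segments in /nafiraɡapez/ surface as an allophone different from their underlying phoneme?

2

Segments that undergo a rule: /f/ → [v] (rule 3); /r/ → [ɾ] (rule 4).
All other segments surface unchanged.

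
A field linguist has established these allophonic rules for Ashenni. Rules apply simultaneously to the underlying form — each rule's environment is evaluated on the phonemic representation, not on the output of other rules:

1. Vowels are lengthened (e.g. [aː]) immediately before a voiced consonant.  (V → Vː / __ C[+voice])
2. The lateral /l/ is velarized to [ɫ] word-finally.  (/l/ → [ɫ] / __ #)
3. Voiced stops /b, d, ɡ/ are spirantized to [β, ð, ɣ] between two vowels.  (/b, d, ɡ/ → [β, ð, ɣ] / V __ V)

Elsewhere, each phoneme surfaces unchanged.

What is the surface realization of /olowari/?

/o/ (word-initial) occurs before a voiced consonant → [oː] by rule 1.
/l/ (between /o/ and /o/) fails the environment for rule 2, so it stays [l].
/o/ — between /l/ and /w/, before a voiced consonant — surfaces as [oː] (rule 1).
/w/ — not in any rule's target class → [w].
/a/ (between /w/ and /r/) occurs before a voiced consonant → [aː] by rule 1.
/r/ (between /a/ and /i/) is unaffected → [r].
/i/ (word-final) is in the target of rule 1 but the environment (before a voiced consonant) is not met → [i].

[oːloːwaːri]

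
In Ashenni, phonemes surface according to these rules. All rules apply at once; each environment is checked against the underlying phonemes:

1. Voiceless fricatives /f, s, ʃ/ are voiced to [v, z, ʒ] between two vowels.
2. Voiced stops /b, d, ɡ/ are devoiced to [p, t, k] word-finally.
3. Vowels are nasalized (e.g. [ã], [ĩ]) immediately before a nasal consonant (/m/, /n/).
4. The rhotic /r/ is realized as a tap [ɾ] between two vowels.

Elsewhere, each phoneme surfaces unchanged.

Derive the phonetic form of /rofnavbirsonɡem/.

/r/ (word-initial) is in the target of rule 4 but the environment (between two vowels) is not met → [r].
/o/ (between /r/ and /f/) fails the environment for rule 3, so it stays [o].
/f/ — between /o/ and /n/; rule 1 does not apply here → [f].
/n/ — not in any rule's target class → [n].
/a/ (between /n/ and /v/) fails the environment for rule 3, so it stays [a].
/v/ stays [v].
/b/ (between /v/ and /i/) fails the environment for rule 2, so it stays [b].
/i/ (between /b/ and /r/) is in the target of rule 3 but the environment (before a nasal consonant) is not met → [i].
/r/ (between /i/ and /s/) fails the environment for rule 4, so it stays [r].
/s/ (between /r/ and /o/) is in the target of rule 1 but the environment (between two vowels) is not met → [s].
/o/ (between /s/ and /n/): before a nasal consonant, so rule 3 applies → [õ].
/n/ (between /o/ and /ɡ/): no rule targets it → [n].
/ɡ/ (between /n/ and /e/) is in the target of rule 2 but the environment (word-finally) is not met → [ɡ].
/e/ — between /ɡ/ and /m/, before a nasal consonant — surfaces as [ẽ] (rule 3).
/m/ (word-final): no rule targets it → [m].

[rofnavbirsõnɡẽm]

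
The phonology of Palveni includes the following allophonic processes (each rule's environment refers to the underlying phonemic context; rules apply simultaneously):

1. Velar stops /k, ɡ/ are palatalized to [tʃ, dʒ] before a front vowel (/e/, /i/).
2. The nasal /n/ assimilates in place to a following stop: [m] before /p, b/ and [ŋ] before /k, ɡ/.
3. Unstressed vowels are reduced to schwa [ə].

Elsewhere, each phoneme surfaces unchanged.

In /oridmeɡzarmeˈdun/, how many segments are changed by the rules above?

Segments that undergo a rule: /o/ → [ə] (rule 3); /i/ → [ə] (rule 3); /e/ → [ə] (rule 3); /a/ → [ə] (rule 3); /e/ → [ə] (rule 3).
All other segments surface unchanged.

5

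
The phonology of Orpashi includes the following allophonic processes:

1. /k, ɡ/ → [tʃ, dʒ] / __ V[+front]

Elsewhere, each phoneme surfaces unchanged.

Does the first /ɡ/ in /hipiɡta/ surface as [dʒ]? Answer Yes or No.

/ɡ/ (between /i/ and /t/): rule 1 targets it, but not before a front vowel → unchanged [ɡ].
The actual realization is [ɡ], not [dʒ].

No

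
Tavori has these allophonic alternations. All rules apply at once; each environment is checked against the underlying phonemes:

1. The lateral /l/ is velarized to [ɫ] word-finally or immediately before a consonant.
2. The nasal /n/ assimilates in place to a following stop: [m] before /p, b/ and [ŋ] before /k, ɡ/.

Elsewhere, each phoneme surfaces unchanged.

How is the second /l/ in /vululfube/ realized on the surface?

[ɫ]

/l/ — between /u/ and /f/, word-finally or immediately before a consonant — surfaces as [ɫ] (rule 1).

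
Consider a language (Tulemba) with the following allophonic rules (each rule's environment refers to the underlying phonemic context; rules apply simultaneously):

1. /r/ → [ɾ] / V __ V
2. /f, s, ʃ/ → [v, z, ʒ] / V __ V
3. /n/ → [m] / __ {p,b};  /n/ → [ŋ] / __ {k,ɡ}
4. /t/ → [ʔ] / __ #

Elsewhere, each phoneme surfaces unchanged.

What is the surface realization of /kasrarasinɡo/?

[kasraɾaziŋɡo]

/k/ stays [k].
/a/ stays [a].
/s/ (between /a/ and /r/) is in the target of rule 2 but the environment (between two vowels) is not met → [s].
/r/ (between /s/ and /a/): rule 1 targets it, but not between two vowels → unchanged [r].
/a/ stays [a].
/r/ (between /a/ and /a/): between two vowels, so rule 1 applies → [ɾ].
/a/ stays [a].
/s/ — between /a/ and /i/, between two vowels — surfaces as [z] (rule 2).
/i/ stays [i].
/n/ (between /i/ and /ɡ/): before a labial or velar stop, so rule 3 applies → [ŋ].
/ɡ/ (between /n/ and /o/) is unaffected → [ɡ].
/o/ (word-final): no rule targets it → [o].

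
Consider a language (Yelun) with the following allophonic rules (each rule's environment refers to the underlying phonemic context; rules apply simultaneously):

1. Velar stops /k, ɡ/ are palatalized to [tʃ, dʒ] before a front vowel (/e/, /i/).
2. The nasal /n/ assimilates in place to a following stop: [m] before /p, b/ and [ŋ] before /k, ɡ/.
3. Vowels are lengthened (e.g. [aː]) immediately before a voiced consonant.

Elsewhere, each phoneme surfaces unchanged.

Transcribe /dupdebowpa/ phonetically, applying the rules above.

/d/ — not in any rule's target class → [d].
/u/ (between /d/ and /p/) is in the target of rule 3 but the environment (before a voiced consonant) is not met → [u].
/p/ stays [p].
/d/ — not in any rule's target class → [d].
/e/ (between /d/ and /b/) occurs before a voiced consonant → [eː] by rule 3.
/b/ stays [b].
/o/ — between /b/ and /w/, before a voiced consonant — surfaces as [oː] (rule 3).
/w/ stays [w].
/p/ (between /w/ and /a/) is unaffected → [p].
/a/ — word-final; rule 3 does not apply here → [a].

[dupdeːboːwpa]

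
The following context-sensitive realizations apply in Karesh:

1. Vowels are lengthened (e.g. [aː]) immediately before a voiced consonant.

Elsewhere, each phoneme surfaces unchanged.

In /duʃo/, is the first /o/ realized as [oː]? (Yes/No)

No

/o/ (word-final): rule 1 targets it, but not before a voiced consonant → unchanged [o].
The actual realization is [o], not [oː].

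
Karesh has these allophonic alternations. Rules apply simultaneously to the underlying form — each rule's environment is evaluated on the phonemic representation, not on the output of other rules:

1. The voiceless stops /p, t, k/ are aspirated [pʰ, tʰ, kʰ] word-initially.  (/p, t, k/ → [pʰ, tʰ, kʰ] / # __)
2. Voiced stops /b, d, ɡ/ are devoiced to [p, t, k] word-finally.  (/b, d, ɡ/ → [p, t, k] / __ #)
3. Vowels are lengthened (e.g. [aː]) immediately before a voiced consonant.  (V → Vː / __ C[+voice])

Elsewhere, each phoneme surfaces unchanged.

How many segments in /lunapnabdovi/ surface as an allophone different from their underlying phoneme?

Segments that undergo a rule: /u/ → [uː] (rule 3); /a/ → [aː] (rule 3); /o/ → [oː] (rule 3).
All other segments surface unchanged.

3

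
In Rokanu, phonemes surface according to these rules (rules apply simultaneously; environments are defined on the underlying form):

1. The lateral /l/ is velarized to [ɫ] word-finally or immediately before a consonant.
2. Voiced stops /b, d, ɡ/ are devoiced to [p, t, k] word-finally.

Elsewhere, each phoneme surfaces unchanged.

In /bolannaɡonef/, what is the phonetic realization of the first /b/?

[b]

/b/ (word-initial): rule 2 targets it, but not word-finally → unchanged [b].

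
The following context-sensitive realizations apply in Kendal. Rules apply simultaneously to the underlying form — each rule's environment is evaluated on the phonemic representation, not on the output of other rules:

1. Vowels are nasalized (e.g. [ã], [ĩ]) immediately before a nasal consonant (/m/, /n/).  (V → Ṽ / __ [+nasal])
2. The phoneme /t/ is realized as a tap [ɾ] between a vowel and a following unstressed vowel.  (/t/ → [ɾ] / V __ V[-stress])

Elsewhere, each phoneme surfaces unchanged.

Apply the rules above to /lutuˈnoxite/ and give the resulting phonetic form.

[luɾũˈnoxiɾe]

/l/ (word-initial): no rule targets it → [l].
/u/ (between /l/ and /t/): rule 1 targets it, but not before a nasal consonant → unchanged [u].
/t/ meets the environment for rule 2 (between a vowel and a following unstressed vowel) → [ɾ].
/u/ (between /t/ and /n/) occurs before a nasal consonant → [ũ] by rule 1.
/n/ — not in any rule's target class → [n].
/o/ (between /n/ and /x/): rule 1 targets it, but not before a nasal consonant → unchanged [o].
/x/ stays [x].
/i/ (between /x/ and /t/) is in the target of rule 1 but the environment (before a nasal consonant) is not met → [i].
/t/ (between /i/ and /e/): between a vowel and a following unstressed vowel, so rule 2 applies → [ɾ].
/e/ (word-final) fails the environment for rule 1, so it stays [e].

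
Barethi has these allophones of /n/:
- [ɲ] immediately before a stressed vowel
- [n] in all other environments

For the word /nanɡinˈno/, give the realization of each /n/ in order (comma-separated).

Occurrence 1 (position 1): no conditioning environment matches → elsewhere allophone [n].
Occurrence 2 (position 3): no conditioning environment matches → elsewhere allophone [n].
Occurrence 3 (position 6): no conditioning environment matches → elsewhere allophone [n].
Occurrence 4 (position 7): immediately before a stressed vowel → [ɲ].

[n], [n], [n], [ɲ]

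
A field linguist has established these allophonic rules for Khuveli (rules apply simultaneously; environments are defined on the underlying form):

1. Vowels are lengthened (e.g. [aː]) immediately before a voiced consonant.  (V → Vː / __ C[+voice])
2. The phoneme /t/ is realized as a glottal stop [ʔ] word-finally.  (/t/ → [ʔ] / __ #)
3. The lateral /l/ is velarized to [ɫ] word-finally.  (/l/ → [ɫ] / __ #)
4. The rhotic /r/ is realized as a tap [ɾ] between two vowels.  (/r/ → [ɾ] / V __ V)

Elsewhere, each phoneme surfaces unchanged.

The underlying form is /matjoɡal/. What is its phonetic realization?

[matjoːɡaːɫ]

/a/ (between /m/ and /t/): rule 1 targets it, but not before a voiced consonant → unchanged [a].
/t/ (between /a/ and /j/) is in the target of rule 2 but the environment (word-finally) is not met → [t].
/o/ meets the environment for rule 1 (before a voiced consonant) → [oː].
/a/ (between /ɡ/ and /l/) occurs before a voiced consonant → [aː] by rule 1.
/l/ (word-final): word-finally, so rule 3 applies → [ɫ].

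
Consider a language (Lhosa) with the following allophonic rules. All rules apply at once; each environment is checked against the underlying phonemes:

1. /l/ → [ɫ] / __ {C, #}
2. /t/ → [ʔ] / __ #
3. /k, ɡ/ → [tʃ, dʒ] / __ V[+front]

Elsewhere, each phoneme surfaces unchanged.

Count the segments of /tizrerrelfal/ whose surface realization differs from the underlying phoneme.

Segments that undergo a rule: /l/ → [ɫ] (rule 1); /l/ → [ɫ] (rule 1).
All other segments surface unchanged.

2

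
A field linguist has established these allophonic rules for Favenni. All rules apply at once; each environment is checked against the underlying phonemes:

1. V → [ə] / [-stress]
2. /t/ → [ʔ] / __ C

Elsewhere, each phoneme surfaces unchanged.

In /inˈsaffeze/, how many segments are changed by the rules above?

Segments that undergo a rule: /i/ → [ə] (rule 1); /e/ → [ə] (rule 1); /e/ → [ə] (rule 1).
All other segments surface unchanged.

3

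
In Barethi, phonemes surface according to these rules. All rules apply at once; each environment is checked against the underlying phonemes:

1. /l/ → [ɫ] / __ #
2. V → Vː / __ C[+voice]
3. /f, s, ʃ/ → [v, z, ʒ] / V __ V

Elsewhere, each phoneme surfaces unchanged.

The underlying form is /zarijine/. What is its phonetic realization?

[zaːriːjiːne]

/z/ — not in any rule's target class → [z].
/a/ — between /z/ and /r/, before a voiced consonant — surfaces as [aː] (rule 2).
/r/ (between /a/ and /i/): no rule targets it → [r].
/i/ (between /r/ and /j/) occurs before a voiced consonant → [iː] by rule 2.
/j/ (between /i/ and /i/) is unaffected → [j].
/i/ (between /j/ and /n/): before a voiced consonant, so rule 2 applies → [iː].
/n/ stays [n].
/e/ — word-final; rule 2 does not apply here → [e].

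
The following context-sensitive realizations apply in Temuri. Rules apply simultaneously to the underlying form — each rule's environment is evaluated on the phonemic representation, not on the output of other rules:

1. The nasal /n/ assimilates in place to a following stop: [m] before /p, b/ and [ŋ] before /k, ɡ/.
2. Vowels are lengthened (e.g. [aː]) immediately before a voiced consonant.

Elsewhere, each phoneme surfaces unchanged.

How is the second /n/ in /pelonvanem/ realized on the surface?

/n/ (between /a/ and /e/): rule 1 targets it, but not before a labial or velar stop → unchanged [n].

[n]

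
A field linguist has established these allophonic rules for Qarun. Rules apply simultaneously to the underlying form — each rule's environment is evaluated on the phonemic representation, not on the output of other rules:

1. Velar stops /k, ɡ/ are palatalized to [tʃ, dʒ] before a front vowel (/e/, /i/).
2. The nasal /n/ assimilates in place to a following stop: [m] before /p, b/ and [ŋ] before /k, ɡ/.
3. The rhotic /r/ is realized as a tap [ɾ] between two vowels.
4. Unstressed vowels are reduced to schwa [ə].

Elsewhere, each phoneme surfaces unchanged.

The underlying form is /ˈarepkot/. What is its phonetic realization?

[ˈaɾəpkət]

/a/ — word-initial; rule 4 does not apply here → [a].
/r/ meets the environment for rule 3 (between two vowels) → [ɾ].
/e/ — between /r/ and /p/, in an unstressed syllable — surfaces as [ə] (rule 4).
/p/ — not in any rule's target class → [p].
/k/ — between /p/ and /o/; rule 1 does not apply here → [k].
/o/ — between /k/ and /t/, in an unstressed syllable — surfaces as [ə] (rule 4).
/t/ (word-final): no rule targets it → [t].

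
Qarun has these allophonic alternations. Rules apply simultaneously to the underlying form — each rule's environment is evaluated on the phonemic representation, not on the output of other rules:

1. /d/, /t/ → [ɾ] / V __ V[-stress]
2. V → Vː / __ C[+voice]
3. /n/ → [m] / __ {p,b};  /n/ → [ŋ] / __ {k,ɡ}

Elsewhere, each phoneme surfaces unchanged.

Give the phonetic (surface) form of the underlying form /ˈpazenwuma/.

/a/ — between /p/ and /z/, before a voiced consonant — surfaces as [aː] (rule 2).
Rule 2 applies to /e/ (between /z/ and /n/: before a voiced consonant) → [eː].
/n/ — between /e/ and /w/; rule 3 does not apply here → [n].
/u/ — between /w/ and /m/, before a voiced consonant — surfaces as [uː] (rule 2).
/a/ — word-final; rule 2 does not apply here → [a].

[ˈpaːzeːnwuːma]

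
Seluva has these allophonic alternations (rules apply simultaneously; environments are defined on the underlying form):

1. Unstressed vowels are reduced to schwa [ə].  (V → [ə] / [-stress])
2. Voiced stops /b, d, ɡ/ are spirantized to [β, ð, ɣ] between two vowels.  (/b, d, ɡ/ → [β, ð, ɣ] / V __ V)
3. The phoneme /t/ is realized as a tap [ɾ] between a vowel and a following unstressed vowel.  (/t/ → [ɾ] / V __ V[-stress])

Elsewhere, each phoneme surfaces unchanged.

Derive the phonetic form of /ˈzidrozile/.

/z/ stays [z].
/i/ (between /z/ and /d/) is in the target of rule 1 but the environment (in an unstressed syllable) is not met → [i].
/d/ — between /i/ and /r/; rule 2 does not apply here → [d].
/r/ stays [r].
/o/ (between /r/ and /z/) occurs in an unstressed syllable → [ə] by rule 1.
/z/ (between /o/ and /i/) is unaffected → [z].
/i/ meets the environment for rule 1 (in an unstressed syllable) → [ə].
/l/ — not in any rule's target class → [l].
Rule 1 applies to /e/ (word-final: in an unstressed syllable) → [ə].

[ˈzidrəzələ]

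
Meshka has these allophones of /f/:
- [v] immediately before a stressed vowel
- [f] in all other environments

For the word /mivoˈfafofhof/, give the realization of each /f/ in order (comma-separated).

[v], [f], [f], [f]

Occurrence 1 (position 5): immediately before a stressed vowel → [v].
Occurrence 2 (position 7): no conditioning environment matches → elsewhere allophone [f].
Occurrence 3 (position 9): no conditioning environment matches → elsewhere allophone [f].
Occurrence 4 (position 12): no conditioning environment matches → elsewhere allophone [f].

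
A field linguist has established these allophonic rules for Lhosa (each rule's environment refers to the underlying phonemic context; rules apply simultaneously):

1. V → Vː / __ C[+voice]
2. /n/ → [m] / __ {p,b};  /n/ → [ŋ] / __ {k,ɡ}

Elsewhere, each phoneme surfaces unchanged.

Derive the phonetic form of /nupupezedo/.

[nupupeːzeːdo]

/n/ (word-initial) is in the target of rule 2 but the environment (before a labial or velar stop) is not met → [n].
/u/ — between /n/ and /p/; rule 1 does not apply here → [u].
/p/ — not in any rule's target class → [p].
/u/ — between /p/ and /p/; rule 1 does not apply here → [u].
/p/ (between /u/ and /e/): no rule targets it → [p].
/e/ meets the environment for rule 1 (before a voiced consonant) → [eː].
/z/ — not in any rule's target class → [z].
Rule 1 applies to /e/ (between /z/ and /d/: before a voiced consonant) → [eː].
/d/ stays [d].
/o/ (word-final) is in the target of rule 1 but the environment (before a voiced consonant) is not met → [o].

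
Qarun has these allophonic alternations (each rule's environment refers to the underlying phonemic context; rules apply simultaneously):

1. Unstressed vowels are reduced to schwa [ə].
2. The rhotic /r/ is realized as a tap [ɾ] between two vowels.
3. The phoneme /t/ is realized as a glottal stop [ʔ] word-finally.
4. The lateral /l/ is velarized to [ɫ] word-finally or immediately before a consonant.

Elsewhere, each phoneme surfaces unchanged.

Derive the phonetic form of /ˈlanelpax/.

/l/ (word-initial) fails the environment for rule 4, so it stays [l].
/a/ — between /l/ and /n/; rule 1 does not apply here → [a].
/e/ (between /n/ and /l/) occurs in an unstressed syllable → [ə] by rule 1.
/l/ (between /e/ and /p/): word-finally or immediately before a consonant, so rule 4 applies → [ɫ].
/a/ (between /p/ and /x/): in an unstressed syllable, so rule 1 applies → [ə].

[ˈlanəɫpəx]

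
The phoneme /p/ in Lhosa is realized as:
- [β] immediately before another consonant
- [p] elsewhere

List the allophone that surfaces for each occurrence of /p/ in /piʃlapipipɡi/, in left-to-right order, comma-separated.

Occurrence 1 (position 1): no conditioning environment matches → elsewhere allophone [p].
Occurrence 2 (position 6): no conditioning environment matches → elsewhere allophone [p].
Occurrence 3 (position 8): no conditioning environment matches → elsewhere allophone [p].
Occurrence 4 (position 10): immediately before another consonant → [β].

[p], [p], [p], [β]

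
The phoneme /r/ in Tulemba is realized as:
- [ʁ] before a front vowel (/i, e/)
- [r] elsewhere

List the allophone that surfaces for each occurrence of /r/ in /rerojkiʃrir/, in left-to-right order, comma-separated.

[ʁ], [r], [ʁ], [r]

Occurrence 1 (position 1): before a front vowel (/i, e/) → [ʁ].
Occurrence 2 (position 3): no conditioning environment matches → elsewhere allophone [r].
Occurrence 3 (position 9): before a front vowel (/i, e/) → [ʁ].
Occurrence 4 (position 11): no conditioning environment matches → elsewhere allophone [r].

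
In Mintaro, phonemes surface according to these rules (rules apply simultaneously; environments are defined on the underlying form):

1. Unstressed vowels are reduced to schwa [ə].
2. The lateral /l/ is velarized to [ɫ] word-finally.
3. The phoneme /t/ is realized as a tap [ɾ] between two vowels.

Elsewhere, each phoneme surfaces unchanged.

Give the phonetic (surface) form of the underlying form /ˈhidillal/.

/h/ stays [h].
/i/ (between /h/ and /d/) fails the environment for rule 1, so it stays [i].
/d/ (between /i/ and /i/) is unaffected → [d].
/i/ (between /d/ and /l/) occurs in an unstressed syllable → [ə] by rule 1.
/l/ (between /i/ and /l/) fails the environment for rule 2, so it stays [l].
/l/ (between /l/ and /a/) is in the target of rule 2 but the environment (word-finally) is not met → [l].
Rule 1 applies to /a/ (between /l/ and /l/: in an unstressed syllable) → [ə].
Rule 2 applies to /l/ (word-final: word-finally) → [ɫ].

[ˈhidəlləɫ]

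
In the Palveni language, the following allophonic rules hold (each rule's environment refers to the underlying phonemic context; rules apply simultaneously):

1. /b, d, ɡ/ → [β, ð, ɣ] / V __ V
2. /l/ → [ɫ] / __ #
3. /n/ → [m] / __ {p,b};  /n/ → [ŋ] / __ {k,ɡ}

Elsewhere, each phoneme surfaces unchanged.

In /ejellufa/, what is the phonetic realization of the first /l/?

[l]

/l/ — between /e/ and /l/; rule 2 does not apply here → [l].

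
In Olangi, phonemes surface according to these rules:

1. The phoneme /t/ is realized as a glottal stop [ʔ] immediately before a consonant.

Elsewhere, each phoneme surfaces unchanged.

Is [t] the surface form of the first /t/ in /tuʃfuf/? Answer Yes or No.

/t/ (word-initial) fails the environment for rule 1, so it stays [t].
The actual realization is [t], which matches [t].

Yes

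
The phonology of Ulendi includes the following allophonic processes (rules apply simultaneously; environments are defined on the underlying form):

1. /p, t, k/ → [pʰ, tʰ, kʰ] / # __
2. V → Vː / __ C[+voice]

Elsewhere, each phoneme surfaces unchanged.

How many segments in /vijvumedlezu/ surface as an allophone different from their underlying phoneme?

4

Segments that undergo a rule: /i/ → [iː] (rule 2); /u/ → [uː] (rule 2); /e/ → [eː] (rule 2); /e/ → [eː] (rule 2).
All other segments surface unchanged.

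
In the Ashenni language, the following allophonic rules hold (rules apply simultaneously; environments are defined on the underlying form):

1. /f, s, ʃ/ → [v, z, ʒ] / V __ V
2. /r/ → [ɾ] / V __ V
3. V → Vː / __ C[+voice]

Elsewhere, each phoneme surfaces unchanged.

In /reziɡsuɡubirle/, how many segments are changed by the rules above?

Segments that undergo a rule: /e/ → [eː] (rule 3); /i/ → [iː] (rule 3); /u/ → [uː] (rule 3); /u/ → [uː] (rule 3); /i/ → [iː] (rule 3).
All other segments surface unchanged.

5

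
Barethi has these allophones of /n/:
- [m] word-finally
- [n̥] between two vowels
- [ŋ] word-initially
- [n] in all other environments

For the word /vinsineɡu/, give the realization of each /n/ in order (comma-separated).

Occurrence 1 (position 3): no conditioning environment matches → elsewhere allophone [n].
Occurrence 2 (position 6): between two vowels → [n̥].

[n], [n̥]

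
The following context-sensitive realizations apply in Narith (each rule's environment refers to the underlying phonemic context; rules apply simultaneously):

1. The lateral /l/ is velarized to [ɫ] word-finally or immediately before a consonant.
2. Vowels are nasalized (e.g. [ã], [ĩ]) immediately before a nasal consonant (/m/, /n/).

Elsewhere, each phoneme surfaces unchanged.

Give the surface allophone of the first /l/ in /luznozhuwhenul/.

[l]

/l/ (word-initial) is in the target of rule 1 but the environment (word-finally or immediately before a consonant) is not met → [l].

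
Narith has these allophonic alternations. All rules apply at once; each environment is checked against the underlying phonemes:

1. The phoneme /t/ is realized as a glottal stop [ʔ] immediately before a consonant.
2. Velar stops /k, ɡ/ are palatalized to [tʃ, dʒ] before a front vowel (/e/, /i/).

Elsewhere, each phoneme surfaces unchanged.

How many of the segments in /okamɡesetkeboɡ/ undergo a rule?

3

Segments that undergo a rule: /ɡ/ → [dʒ] (rule 2); /t/ → [ʔ] (rule 1); /k/ → [tʃ] (rule 2).
All other segments surface unchanged.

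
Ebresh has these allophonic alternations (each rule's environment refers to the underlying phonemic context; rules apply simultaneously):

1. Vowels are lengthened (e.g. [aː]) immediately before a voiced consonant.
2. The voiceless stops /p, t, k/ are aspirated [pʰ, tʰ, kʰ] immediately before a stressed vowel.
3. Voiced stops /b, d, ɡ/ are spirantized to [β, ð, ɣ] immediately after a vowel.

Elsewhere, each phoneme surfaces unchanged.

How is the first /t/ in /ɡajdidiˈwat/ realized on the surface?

[t]

/t/ — word-final; rule 2 does not apply here → [t].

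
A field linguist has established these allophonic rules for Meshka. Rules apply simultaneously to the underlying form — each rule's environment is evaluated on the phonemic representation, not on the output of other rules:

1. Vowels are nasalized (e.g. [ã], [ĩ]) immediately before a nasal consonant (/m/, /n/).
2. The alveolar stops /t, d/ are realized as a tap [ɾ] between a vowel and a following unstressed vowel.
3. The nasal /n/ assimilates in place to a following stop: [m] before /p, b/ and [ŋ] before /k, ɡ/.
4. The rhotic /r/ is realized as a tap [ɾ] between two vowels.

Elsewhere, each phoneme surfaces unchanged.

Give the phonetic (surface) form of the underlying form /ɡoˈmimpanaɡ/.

/ɡ/ (word-initial) is unaffected → [ɡ].
/o/ meets the environment for rule 1 (before a nasal consonant) → [õ].
/m/ (between /o/ and /i/) is unaffected → [m].
/i/ meets the environment for rule 1 (before a nasal consonant) → [ĩ].
/m/ (between /i/ and /p/) is unaffected → [m].
/p/ stays [p].
/a/ (between /p/ and /n/): before a nasal consonant, so rule 1 applies → [ã].
/n/ (between /a/ and /a/) is in the target of rule 3 but the environment (before a labial or velar stop) is not met → [n].
/a/ (between /n/ and /ɡ/) is in the target of rule 1 but the environment (before a nasal consonant) is not met → [a].
/ɡ/ — not in any rule's target class → [ɡ].

[ɡõˈmĩmpãnaɡ]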